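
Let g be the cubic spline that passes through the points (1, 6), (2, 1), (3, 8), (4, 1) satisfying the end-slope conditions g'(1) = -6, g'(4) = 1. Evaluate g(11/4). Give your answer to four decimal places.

With m_i denoting the second derivative at x_i, h_i = 1, 1, 1, and Δ_i = (y_(i+1) − y_i)/h_i = -5, 7, -7:
  1·m_0 + 4·m_1 + 1·m_2 = 6(Δ_1 - Δ_0) = 72
  1·m_1 + 4·m_2 + 1·m_3 = 6(Δ_2 - Δ_1) = -84
Clamped end conditions give two more equations: 2h_0·m_0 + h_0·m_1 = 6(Δ_0 - g'(1)) = 6 and h_2·m_2 + 2h_2·m_3 = 6(g'(4) - Δ_2) = 48.
Forward elimination and back-substitution give m_0 = -188/15, m_1 = 466/15, m_2 = -596/15, m_3 = 658/15.
On [2, 3], g(x) = 1 + 49/15·(x - 2) + 233/15·(x - 2)² - 59/5·(x - 2)³.
With (x - 2) = 3/4: g(11/4) = 2307/320.

7.2094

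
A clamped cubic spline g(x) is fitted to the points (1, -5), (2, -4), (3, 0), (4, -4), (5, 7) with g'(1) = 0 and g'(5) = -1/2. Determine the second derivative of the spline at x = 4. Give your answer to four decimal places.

Write M_i for g''(x_i). With h_i = 1, 1, 1, 1 and divided differences Δ_i = 1, 4, -4, 11, the continuity of g' gives the tridiagonal system
  1·M_0 + 4·M_1 + 1·M_2 = 6(Δ_1 - Δ_0) = 18
  1·M_1 + 4·M_2 + 1·M_3 = 6(Δ_2 - Δ_1) = -48
  1·M_2 + 4·M_3 + 1·M_4 = 6(Δ_3 - Δ_2) = 90
Clamped end conditions give two more equations: 2h_0·M_0 + h_0·M_1 = 6(Δ_0 - g'(1)) = 6 and h_3·M_3 + 2h_3·M_4 = 6(g'(5) - Δ_3) = -69.
Solving the tridiagonal system: M_0 = -157/56, M_1 = 325/28, M_2 = -205/8, M_3 = 1201/28, M_4 = -3133/56.

42.8929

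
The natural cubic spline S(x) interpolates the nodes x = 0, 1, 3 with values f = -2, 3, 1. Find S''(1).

Put σ_i = S'' at the i-th knot. Here h = (1, 2) and Δ = (5, -1), so the interior equations h_(i-1)·σ_(i-1) + 2(h_(i-1)+h_i)·σ_i + h_i·σ_(i+1) = 6(Δ_i − Δ_(i-1)) read
  1·σ_0 + 6·σ_1 + 2·σ_2 = 6(Δ_1 - Δ_0) = -36
Natural end conditions: σ_0 = σ_2 = 0.
Hence σ_0 = 0, σ_1 = -6, σ_2 = 0.

-6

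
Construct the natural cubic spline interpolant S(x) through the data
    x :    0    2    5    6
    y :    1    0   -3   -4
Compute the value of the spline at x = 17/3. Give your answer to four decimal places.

-3.6729

Write M_i for S''(x_i). With h_i = 2, 3, 1 and divided differences Δ_i = -1/2, -1, -1, the continuity of S' gives the tridiagonal system
  2·M_0 + 10·M_1 + 3·M_2 = 6(Δ_1 - Δ_0) = -3
  3·M_1 + 8·M_2 + 1·M_3 = 6(Δ_2 - Δ_1) = 0
Natural end conditions: M_0 = M_3 = 0.
Hence M_0 = 0, M_1 = -24/71, M_2 = 9/71, M_3 = 0.
On [5, 6], S(x) = -3 - 74/71·(x - 5) + 9/142·(x - 5)² - 3/142·(x - 5)³.
With (x - 5) = 2/3: S(17/3) = -2347/639.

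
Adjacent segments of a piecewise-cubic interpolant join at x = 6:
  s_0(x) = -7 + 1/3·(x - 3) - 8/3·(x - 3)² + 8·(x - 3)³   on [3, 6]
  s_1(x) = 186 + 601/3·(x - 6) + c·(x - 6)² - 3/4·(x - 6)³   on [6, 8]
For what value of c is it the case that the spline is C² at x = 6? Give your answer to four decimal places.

69.3333

s_0''(x) = -16/3 + 48·(x - 3), so s_0''(6) = 416/3. On the right, s_1''(6) = 2c, so c = 208/3.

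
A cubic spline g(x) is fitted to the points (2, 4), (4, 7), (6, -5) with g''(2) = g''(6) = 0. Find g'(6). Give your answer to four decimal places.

Put σ_i = g'' at the i-th knot. Here h = (2, 2) and Δ = (3/2, -6), so the interior equations h_(i-1)·σ_(i-1) + 2(h_(i-1)+h_i)·σ_i + h_i·σ_(i+1) = 6(Δ_i − Δ_(i-1)) read
  2·σ_0 + 8·σ_1 + 2·σ_2 = 6(Δ_1 - Δ_0) = -45
Natural end conditions: σ_0 = σ_2 = 0.
Forward elimination and back-substitution give σ_0 = 0, σ_1 = -45/8, σ_2 = 0.
On [4, 6], g'(x) = b_1 + 2c_1·(x - 4) + 3d_1·(x - 4)² with b_1 = Δ_1 - h_1(2σ_1 + σ_2)/6 = -9/4, c_1 = σ_1/2 = -45/16, d_1 = (σ_2 - σ_1)/(6h_1) = 15/32. So g'(6) = -63/8.

-7.8750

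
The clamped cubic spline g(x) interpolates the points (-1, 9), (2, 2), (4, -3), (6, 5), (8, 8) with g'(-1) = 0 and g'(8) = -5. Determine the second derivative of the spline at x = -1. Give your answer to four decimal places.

-2.0725

Let M_i = g''(x_i). Step sizes h_i = 3, 2, 2, 2; slopes of the chords Δ_i = (y_(i+1) - y_i)/h_i = -7/3, -5/2, 4, 3/2.
  3·M_0 + 10·M_1 + 2·M_2 = 6(Δ_1 - Δ_0) = -1
  2·M_1 + 8·M_2 + 2·M_3 = 6(Δ_2 - Δ_1) = 39
  2·M_2 + 8·M_3 + 2·M_4 = 6(Δ_3 - Δ_2) = -15
Clamped end conditions give two more equations: 2h_0·M_0 + h_0·M_1 = 6(Δ_0 - g'(-1)) = -14 and h_3·M_3 + 2h_3·M_4 = 6(g'(8) - Δ_3) = -39.
Forward elimination and back-substitution give M_0 = -143/69, M_1 = -12/23, M_2 = 120/23, M_3 = -39/46, M_4 = -429/46.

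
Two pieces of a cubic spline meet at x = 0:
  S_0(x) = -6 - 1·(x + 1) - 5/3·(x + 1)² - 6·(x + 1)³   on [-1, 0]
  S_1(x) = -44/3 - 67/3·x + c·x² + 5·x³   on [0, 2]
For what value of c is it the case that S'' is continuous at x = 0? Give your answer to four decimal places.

S_0''(x) = -10/3 - 36·(x + 1), so S_0''(0) = -118/3. On the right, S_1''(0) = 2c, so c = -59/3.

-19.6667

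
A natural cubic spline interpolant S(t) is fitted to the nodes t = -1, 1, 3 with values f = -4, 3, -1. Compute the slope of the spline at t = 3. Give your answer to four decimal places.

-3.3750

With m_i denoting the second derivative at x_i, h_i = 2, 2, and Δ_i = (y_(i+1) − y_i)/h_i = 7/2, -2:
  2·m_0 + 8·m_1 + 2·m_2 = 6(Δ_1 - Δ_0) = -33
Natural end conditions: m_0 = m_2 = 0.
Hence m_0 = 0, m_1 = -33/8, m_2 = 0.
On [1, 3], S'(t) = b_1 + 2c_1·(t - 1) + 3d_1·(t - 1)² with b_1 = Δ_1 - h_1(2m_1 + m_2)/6 = 3/4, c_1 = m_1/2 = -33/16, d_1 = (m_2 - m_1)/(6h_1) = 11/32. So S'(3) = -27/8.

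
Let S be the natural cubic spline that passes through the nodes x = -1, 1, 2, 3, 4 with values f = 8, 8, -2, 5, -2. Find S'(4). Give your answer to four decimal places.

-12.0465

With σ_i denoting the second derivative at x_i, h_i = 2, 1, 1, 1, and Δ_i = (y_(i+1) − y_i)/h_i = 0, -10, 7, -7:
  2·σ_0 + 6·σ_1 + 1·σ_2 = 6(Δ_1 - Δ_0) = -60
  1·σ_1 + 4·σ_2 + 1·σ_3 = 6(Δ_2 - Δ_1) = 102
  1·σ_2 + 4·σ_3 + 1·σ_4 = 6(Δ_3 - Δ_2) = -84
Natural end conditions: σ_0 = σ_4 = 0.
Forward elimination and back-substitution give σ_0 = 0, σ_1 = -696/43, σ_2 = 1596/43, σ_3 = -1302/43, σ_4 = 0.
On [3, 4], S'(x) = b_3 + 2c_3·(x - 3) + 3d_3·(x - 3)² with b_3 = Δ_3 - h_3(2σ_3 + σ_4)/6 = 133/43, c_3 = σ_3/2 = -651/43, d_3 = (σ_4 - σ_3)/(6h_3) = 217/43. So S'(4) = -518/43.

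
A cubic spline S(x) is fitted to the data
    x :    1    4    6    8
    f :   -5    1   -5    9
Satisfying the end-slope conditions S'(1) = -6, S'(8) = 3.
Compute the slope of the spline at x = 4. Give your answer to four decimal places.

-1.0541

Put M_i = S'' at the i-th knot. Here h = (3, 2, 2) and Δ = (2, -3, 7), so the interior equations h_(i-1)·M_(i-1) + 2(h_(i-1)+h_i)·M_i + h_i·M_(i+1) = 6(Δ_i − Δ_(i-1)) read
  3·M_0 + 10·M_1 + 2·M_2 = 6(Δ_1 - Δ_0) = -30
  2·M_1 + 8·M_2 + 2·M_3 = 6(Δ_2 - Δ_1) = 60
Clamped end conditions give two more equations: 2h_0·M_0 + h_0·M_1 = 6(Δ_0 - S'(1)) = 48 and h_2·M_2 + 2h_2·M_3 = 6(S'(8) - Δ_2) = -24.
Solving the tridiagonal system: M_0 = 470/37, M_1 = -348/37, M_2 = 480/37, M_3 = -462/37.
On [4, 6], S'(x) = b_1 + 2c_1·(x - 4) + 3d_1·(x - 4)² with b_1 = Δ_1 - h_1(2M_1 + M_2)/6 = -39/37, c_1 = M_1/2 = -174/37, d_1 = (M_2 - M_1)/(6h_1) = 69/37. So S'(4) = -39/37.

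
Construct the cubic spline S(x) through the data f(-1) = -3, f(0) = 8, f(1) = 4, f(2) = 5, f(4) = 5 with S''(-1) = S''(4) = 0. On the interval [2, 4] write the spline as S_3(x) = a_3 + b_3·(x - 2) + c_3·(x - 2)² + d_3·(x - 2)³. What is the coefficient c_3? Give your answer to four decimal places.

-1.7442

Put σ_i = S'' at the i-th knot. Here h = (1, 1, 1, 2) and Δ = (11, -4, 1, 0), so the interior equations h_(i-1)·σ_(i-1) + 2(h_(i-1)+h_i)·σ_i + h_i·σ_(i+1) = 6(Δ_i − Δ_(i-1)) read
  1·σ_0 + 4·σ_1 + 1·σ_2 = 6(Δ_1 - Δ_0) = -90
  1·σ_1 + 4·σ_2 + 1·σ_3 = 6(Δ_2 - Δ_1) = 30
  1·σ_2 + 6·σ_3 + 2·σ_4 = 6(Δ_3 - Δ_2) = -6
Natural end conditions: σ_0 = σ_4 = 0.
Solving the tridiagonal system: σ_0 = 0, σ_1 = -1128/43, σ_2 = 642/43, σ_3 = -150/43, σ_4 = 0.
On [2, 4], with S_3(x) = a_3 + b_3·(x - 2) + c_3·(x - 2)² + d_3·(x - 2)³: c_3 = σ_3/2 = -75/43, d_3 = (σ_4 - σ_3)/(6h_3) = 25/86, b_3 = Δ_3 - h_3(2σ_3 + σ_4)/6 = 100/43.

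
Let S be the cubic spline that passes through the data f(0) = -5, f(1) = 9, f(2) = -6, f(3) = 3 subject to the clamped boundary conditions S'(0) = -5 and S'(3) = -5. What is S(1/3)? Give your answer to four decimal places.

Write M_i for S''(x_i). With h_i = 1, 1, 1 and divided differences Δ_i = 14, -15, 9, the continuity of S' gives the tridiagonal system
  1·M_0 + 4·M_1 + 1·M_2 = 6(Δ_1 - Δ_0) = -174
  1·M_1 + 4·M_2 + 1·M_3 = 6(Δ_2 - Δ_1) = 144
Clamped end conditions give two more equations: 2h_0·M_0 + h_0·M_1 = 6(Δ_0 - S'(0)) = 114 and h_2·M_2 + 2h_2·M_3 = 6(S'(3) - Δ_2) = -84.
Forward elimination and back-substitution give M_0 = 506/5, M_1 = -442/5, M_2 = 392/5, M_3 = -406/5.
On [0, 1], S(t) = -5 - 5·t + 253/5·t² - 158/5·t³.
With t = 1/3: S(1/3) = -299/135.

-2.2148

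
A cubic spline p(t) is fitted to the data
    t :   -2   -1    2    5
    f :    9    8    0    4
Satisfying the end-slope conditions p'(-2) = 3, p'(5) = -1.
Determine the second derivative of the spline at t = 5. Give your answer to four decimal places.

-3.9570

Write M_i for p''(x_i). With h_i = 1, 3, 3 and divided differences Δ_i = -1, -8/3, 4/3, the continuity of p' gives the tridiagonal system
  1·M_0 + 8·M_1 + 3·M_2 = 6(Δ_1 - Δ_0) = -10
  3·M_1 + 12·M_2 + 3·M_3 = 6(Δ_2 - Δ_1) = 24
Clamped end conditions give two more equations: 2h_0·M_0 + h_0·M_1 = 6(Δ_0 - p'(-2)) = -24 and h_2·M_2 + 2h_2·M_3 = 6(p'(5) - Δ_2) = -14.
Forward elimination and back-substitution give M_0 = -356/31, M_1 = -32/31, M_2 = 302/93, M_3 = -368/93.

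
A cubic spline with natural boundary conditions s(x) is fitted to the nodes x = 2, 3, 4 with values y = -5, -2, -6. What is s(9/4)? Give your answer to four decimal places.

-3.8398

Put σ_i = s'' at the i-th knot. Here h = (1, 1) and Δ = (3, -4), so the interior equations h_(i-1)·σ_(i-1) + 2(h_(i-1)+h_i)·σ_i + h_i·σ_(i+1) = 6(Δ_i − Δ_(i-1)) read
  1·σ_0 + 4·σ_1 + 1·σ_2 = 6(Δ_1 - Δ_0) = -42
Natural end conditions: σ_0 = σ_2 = 0.
Hence σ_0 = 0, σ_1 = -21/2, σ_2 = 0.
On [2, 3], s(x) = -5 + 19/4·(x - 2) + 0·(x - 2)² - 7/4·(x - 2)³.
With (x - 2) = 1/4: s(9/4) = -983/256.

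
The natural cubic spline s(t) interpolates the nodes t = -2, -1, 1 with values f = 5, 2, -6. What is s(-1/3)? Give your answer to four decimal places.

With σ_i denoting the second derivative at x_i, h_i = 1, 2, and Δ_i = (y_(i+1) − y_i)/h_i = -3, -4:
  1·σ_0 + 6·σ_1 + 2·σ_2 = 6(Δ_1 - Δ_0) = -6
Natural end conditions: σ_0 = σ_2 = 0.
Solving the tridiagonal system: σ_0 = 0, σ_1 = -1, σ_2 = 0.
On [-1, 1], s(t) = 2 - 10/3·(t + 1) - 1/2·(t + 1)² + 1/12·(t + 1)³.
With (t + 1) = 2/3: s(-1/3) = -34/81.

-0.4198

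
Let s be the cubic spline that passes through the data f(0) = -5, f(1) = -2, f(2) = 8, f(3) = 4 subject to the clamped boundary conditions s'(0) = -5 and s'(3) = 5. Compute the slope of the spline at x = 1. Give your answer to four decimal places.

Let M_i = s''(x_i). Step sizes h_i = 1, 1, 1; slopes of the chords Δ_i = (y_(i+1) - y_i)/h_i = 3, 10, -4.
  1·M_0 + 4·M_1 + 1·M_2 = 6(Δ_1 - Δ_0) = 42
  1·M_1 + 4·M_2 + 1·M_3 = 6(Δ_2 - Δ_1) = -84
Clamped end conditions give two more equations: 2h_0·M_0 + h_0·M_1 = 6(Δ_0 - s'(0)) = 48 and h_2·M_2 + 2h_2·M_3 = 6(s'(3) - Δ_2) = 54.
Solving: M_0 = 244/15, M_1 = 232/15, M_2 = -542/15, M_3 = 676/15.
On [1, 2], s'(x) = b_1 + 2c_1·(x - 1) + 3d_1·(x - 1)² with b_1 = Δ_1 - h_1(2M_1 + M_2)/6 = 163/15, c_1 = M_1/2 = 116/15, d_1 = (M_2 - M_1)/(6h_1) = -43/5. So s'(1) = 163/15.

10.8667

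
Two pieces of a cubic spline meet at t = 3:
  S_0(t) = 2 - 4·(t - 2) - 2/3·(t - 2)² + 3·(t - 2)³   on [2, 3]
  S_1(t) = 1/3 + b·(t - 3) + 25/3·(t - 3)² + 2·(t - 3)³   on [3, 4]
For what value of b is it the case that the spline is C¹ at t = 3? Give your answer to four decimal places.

3.6667

S_0'(t) = -4 - 4/3·(t - 2) + 9·(t - 2)², so S_0'(3) = 11/3. On the right, S_1'(3) = b, so b = 11/3.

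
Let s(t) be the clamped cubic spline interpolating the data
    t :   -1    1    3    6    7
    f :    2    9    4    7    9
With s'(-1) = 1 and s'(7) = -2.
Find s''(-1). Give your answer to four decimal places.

7.3125

Write σ_i for s''(x_i). With h_i = 2, 2, 3, 1 and divided differences Δ_i = 7/2, -5/2, 1, 2, the continuity of s' gives the tridiagonal system
  2·σ_0 + 8·σ_1 + 2·σ_2 = 6(Δ_1 - Δ_0) = -36
  2·σ_1 + 10·σ_2 + 3·σ_3 = 6(Δ_2 - Δ_1) = 21
  3·σ_2 + 8·σ_3 + 1·σ_4 = 6(Δ_3 - Δ_2) = 6
Clamped end conditions give two more equations: 2h_0·σ_0 + h_0·σ_1 = 6(Δ_0 - s'(-1)) = 15 and h_3·σ_3 + 2h_3·σ_4 = 6(s'(7) - Δ_3) = -24.
Solving the tridiagonal system: σ_0 = 117/16, σ_1 = -57/8, σ_2 = 51/16, σ_3 = 9/8, σ_4 = -201/16.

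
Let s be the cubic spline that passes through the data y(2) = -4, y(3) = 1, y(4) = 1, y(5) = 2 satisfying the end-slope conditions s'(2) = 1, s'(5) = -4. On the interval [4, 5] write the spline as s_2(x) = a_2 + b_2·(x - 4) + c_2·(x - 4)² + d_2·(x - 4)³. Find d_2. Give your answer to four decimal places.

-5.0667

Put M_i = s'' at the i-th knot. Here h = (1, 1, 1) and Δ = (5, 0, 1), so the interior equations h_(i-1)·M_(i-1) + 2(h_(i-1)+h_i)·M_i + h_i·M_(i+1) = 6(Δ_i − Δ_(i-1)) read
  1·M_0 + 4·M_1 + 1·M_2 = 6(Δ_1 - Δ_0) = -30
  1·M_1 + 4·M_2 + 1·M_3 = 6(Δ_2 - Δ_1) = 6
Clamped end conditions give two more equations: 2h_0·M_0 + h_0·M_1 = 6(Δ_0 - s'(2)) = 24 and h_2·M_2 + 2h_2·M_3 = 6(s'(5) - Δ_2) = -30.
Forward elimination and back-substitution give M_0 = 292/15, M_1 = -224/15, M_2 = 154/15, M_3 = -302/15.
On [4, 5], with s_2(x) = a_2 + b_2·(x - 4) + c_2·(x - 4)² + d_2·(x - 4)³: c_2 = M_2/2 = 77/15, d_2 = (M_3 - M_2)/(6h_2) = -76/15, b_2 = Δ_2 - h_2(2M_2 + M_3)/6 = 14/15.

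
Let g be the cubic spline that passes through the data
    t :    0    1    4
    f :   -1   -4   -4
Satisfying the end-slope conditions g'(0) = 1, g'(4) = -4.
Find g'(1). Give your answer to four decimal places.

Write m_i for g''(x_i). With h_i = 1, 3 and divided differences Δ_i = -3, 0, the continuity of g' gives the tridiagonal system
  1·m_0 + 8·m_1 + 3·m_2 = 6(Δ_1 - Δ_0) = 18
Clamped end conditions give two more equations: 2h_0·m_0 + h_0·m_1 = 6(Δ_0 - g'(0)) = -24 and h_1·m_1 + 2h_1·m_2 = 6(g'(4) - Δ_1) = -24.
Forward elimination and back-substitution give m_0 = -31/2, m_1 = 7, m_2 = -15/2.
On [1, 4], g'(t) = b_1 + 2c_1·(t - 1) + 3d_1·(t - 1)² with b_1 = Δ_1 - h_1(2m_1 + m_2)/6 = -13/4, c_1 = m_1/2 = 7/2, d_1 = (m_2 - m_1)/(6h_1) = -29/36. So g'(1) = -13/4.

-3.2500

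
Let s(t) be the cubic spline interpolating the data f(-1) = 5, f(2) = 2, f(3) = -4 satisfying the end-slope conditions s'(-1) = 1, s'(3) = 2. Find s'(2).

-8

With σ_i denoting the second derivative at x_i, h_i = 3, 1, and Δ_i = (y_(i+1) − y_i)/h_i = -1, -6:
  3·σ_0 + 8·σ_1 + 1·σ_2 = 6(Δ_1 - Δ_0) = -30
Clamped end conditions give two more equations: 2h_0·σ_0 + h_0·σ_1 = 6(Δ_0 - s'(-1)) = -12 and h_1·σ_1 + 2h_1·σ_2 = 6(s'(3) - Δ_1) = 48.
Forward elimination and back-substitution give σ_0 = 2, σ_1 = -8, σ_2 = 28.
On [2, 3], s'(t) = b_1 + 2c_1·(t - 2) + 3d_1·(t - 2)² with b_1 = Δ_1 - h_1(2σ_1 + σ_2)/6 = -8, c_1 = σ_1/2 = -4, d_1 = (σ_2 - σ_1)/(6h_1) = 6. So s'(2) = -8.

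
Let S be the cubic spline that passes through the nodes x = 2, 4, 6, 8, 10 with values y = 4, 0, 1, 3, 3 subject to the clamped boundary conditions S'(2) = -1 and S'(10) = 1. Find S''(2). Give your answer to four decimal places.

Let m_i = S''(x_i). Step sizes h_i = 2, 2, 2, 2; slopes of the chords Δ_i = (y_(i+1) - y_i)/h_i = -2, 1/2, 1, 0.
  2·m_0 + 8·m_1 + 2·m_2 = 6(Δ_1 - Δ_0) = 15
  2·m_1 + 8·m_2 + 2·m_3 = 6(Δ_2 - Δ_1) = 3
  2·m_2 + 8·m_3 + 2·m_4 = 6(Δ_3 - Δ_2) = -6
Clamped end conditions give two more equations: 2h_0·m_0 + h_0·m_1 = 6(Δ_0 - S'(2)) = -6 and h_3·m_3 + 2h_3·m_4 = 6(S'(10) - Δ_3) = 6.
Solving: m_0 = -311/112, m_1 = 143/56, m_2 = 1/16, m_3 = -73/56, m_4 = 241/112.

-2.7768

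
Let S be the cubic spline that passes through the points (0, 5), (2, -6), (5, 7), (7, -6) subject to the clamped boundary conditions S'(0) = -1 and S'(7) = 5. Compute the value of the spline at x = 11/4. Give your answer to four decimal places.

-3.8164

With m_i denoting the second derivative at x_i, h_i = 2, 3, 2, and Δ_i = (y_(i+1) − y_i)/h_i = -11/2, 13/3, -13/2:
  2·m_0 + 10·m_1 + 3·m_2 = 6(Δ_1 - Δ_0) = 59
  3·m_1 + 10·m_2 + 2·m_3 = 6(Δ_2 - Δ_1) = -65
Clamped end conditions give two more equations: 2h_0·m_0 + h_0·m_1 = 6(Δ_0 - S'(0)) = -27 and h_2·m_2 + 2h_2·m_3 = 6(S'(7) - Δ_2) = 69.
Hence m_0 = -641/48, m_1 = 317/24, m_2 = -371/24, m_3 = 1199/48.
On [2, 5], S(x) = -6 - 55/48·(x - 2) + 317/48·(x - 2)² - 43/27·(x - 2)³.
With (x - 2) = 3/4: S(11/4) = -977/256.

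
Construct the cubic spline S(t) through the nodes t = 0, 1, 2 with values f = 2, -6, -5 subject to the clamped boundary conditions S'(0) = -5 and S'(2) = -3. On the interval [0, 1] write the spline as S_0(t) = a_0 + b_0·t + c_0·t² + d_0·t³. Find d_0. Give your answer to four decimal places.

7.7500

With m_i denoting the second derivative at x_i, h_i = 1, 1, and Δ_i = (y_(i+1) − y_i)/h_i = -8, 1:
  1·m_0 + 4·m_1 + 1·m_2 = 6(Δ_1 - Δ_0) = 54
Clamped end conditions give two more equations: 2h_0·m_0 + h_0·m_1 = 6(Δ_0 - S'(0)) = -18 and h_1·m_1 + 2h_1·m_2 = 6(S'(2) - Δ_1) = -24.
Forward elimination and back-substitution give m_0 = -43/2, m_1 = 25, m_2 = -49/2.
On [0, 1], with S_0(t) = a_0 + b_0·t + c_0·t² + d_0·t³: c_0 = m_0/2 = -43/4, d_0 = (m_1 - m_0)/(6h_0) = 31/4, b_0 = Δ_0 - h_0(2m_0 + m_1)/6 = -5.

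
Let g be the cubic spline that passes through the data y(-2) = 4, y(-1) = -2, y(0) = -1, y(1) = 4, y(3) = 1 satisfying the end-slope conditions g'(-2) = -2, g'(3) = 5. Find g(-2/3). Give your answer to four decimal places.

Put M_i = g'' at the i-th knot. Here h = (1, 1, 1, 2) and Δ = (-6, 1, 5, -3/2), so the interior equations h_(i-1)·M_(i-1) + 2(h_(i-1)+h_i)·M_i + h_i·M_(i+1) = 6(Δ_i − Δ_(i-1)) read
  1·M_0 + 4·M_1 + 1·M_2 = 6(Δ_1 - Δ_0) = 42
  1·M_1 + 4·M_2 + 1·M_3 = 6(Δ_2 - Δ_1) = 24
  1·M_2 + 6·M_3 + 2·M_4 = 6(Δ_3 - Δ_2) = -39
Clamped end conditions give two more equations: 2h_0·M_0 + h_0·M_1 = 6(Δ_0 - g'(-2)) = -24 and h_3·M_3 + 2h_3·M_4 = 6(g'(3) - Δ_3) = 39.
Solving the tridiagonal system: M_0 = -1549/82, M_1 = 565/41, M_2 = 473/82, M_3 = -527/41, M_4 = 2653/164.
On [-1, 0], g(t) = -2 - 747/164·(t + 1) + 565/82·(t + 1)² - 219/164·(t + 1)³.
With (t + 1) = 1/3: g(-2/3) = -1034/369.

-2.8022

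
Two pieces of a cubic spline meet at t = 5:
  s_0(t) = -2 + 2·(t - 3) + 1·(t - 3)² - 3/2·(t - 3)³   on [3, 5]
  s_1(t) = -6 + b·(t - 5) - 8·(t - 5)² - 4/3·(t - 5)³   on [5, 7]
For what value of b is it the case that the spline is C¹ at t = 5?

-12

s_0'(t) = 2 + 2·(t - 3) - 9/2·(t - 3)², so s_0'(5) = -12. On the right, s_1'(5) = b, so b = -12.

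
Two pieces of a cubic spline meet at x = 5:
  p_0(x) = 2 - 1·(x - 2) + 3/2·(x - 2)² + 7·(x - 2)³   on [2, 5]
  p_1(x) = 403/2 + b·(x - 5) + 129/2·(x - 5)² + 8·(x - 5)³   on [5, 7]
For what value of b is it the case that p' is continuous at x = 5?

197

p_0'(x) = -1 + 3·(x - 2) + 21·(x - 2)², so p_0'(5) = 197. On the right, p_1'(5) = b, so b = 197.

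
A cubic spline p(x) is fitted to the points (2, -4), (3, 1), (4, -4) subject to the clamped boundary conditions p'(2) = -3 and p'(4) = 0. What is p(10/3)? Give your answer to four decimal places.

-0.1852

With M_i denoting the second derivative at x_i, h_i = 1, 1, and Δ_i = (y_(i+1) − y_i)/h_i = 5, -5:
  1·M_0 + 4·M_1 + 1·M_2 = 6(Δ_1 - Δ_0) = -60
Clamped end conditions give two more equations: 2h_0·M_0 + h_0·M_1 = 6(Δ_0 - p'(2)) = 48 and h_1·M_1 + 2h_1·M_2 = 6(p'(4) - Δ_1) = 30.
Solving the tridiagonal system: M_0 = 81/2, M_1 = -33, M_2 = 63/2.
On [3, 4], p(x) = 1 + 3/4·(x - 3) - 33/2·(x - 3)² + 43/4·(x - 3)³.
With (x - 3) = 1/3: p(10/3) = -5/27.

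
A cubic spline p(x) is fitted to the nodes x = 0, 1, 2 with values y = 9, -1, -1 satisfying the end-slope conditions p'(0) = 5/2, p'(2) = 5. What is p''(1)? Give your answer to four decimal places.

Let σ_i = p''(x_i). Step sizes h_i = 1, 1; slopes of the chords Δ_i = (y_(i+1) - y_i)/h_i = -10, 0.
  1·σ_0 + 4·σ_1 + 1·σ_2 = 6(Δ_1 - Δ_0) = 60
Clamped end conditions give two more equations: 2h_0·σ_0 + h_0·σ_1 = 6(Δ_0 - p'(0)) = -75 and h_1·σ_1 + 2h_1·σ_2 = 6(p'(2) - Δ_1) = 30.
Hence σ_0 = -205/4, σ_1 = 55/2, σ_2 = 5/4.

27.5000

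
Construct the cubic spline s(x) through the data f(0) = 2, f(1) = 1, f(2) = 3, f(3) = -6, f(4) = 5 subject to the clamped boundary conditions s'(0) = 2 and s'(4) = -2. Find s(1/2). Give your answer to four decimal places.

Let m_i = s''(x_i). Step sizes h_i = 1, 1, 1, 1; slopes of the chords Δ_i = (y_(i+1) - y_i)/h_i = -1, 2, -9, 11.
  1·m_0 + 4·m_1 + 1·m_2 = 6(Δ_1 - Δ_0) = 18
  1·m_1 + 4·m_2 + 1·m_3 = 6(Δ_2 - Δ_1) = -66
  1·m_2 + 4·m_3 + 1·m_4 = 6(Δ_3 - Δ_2) = 120
Clamped end conditions give two more equations: 2h_0·m_0 + h_0·m_1 = 6(Δ_0 - s'(0)) = -18 and h_3·m_3 + 2h_3·m_4 = 6(s'(4) - Δ_3) = -78.
Solving the tridiagonal system: m_0 = -499/28, m_1 = 247/14, m_2 = -139/4, m_3 = 775/14, m_4 = -1867/28.
On [0, 1], s(x) = 2 + 2·x - 499/56·x² + 331/56·x³.
With x = 1/2: s(1/2) = 677/448.

1.5112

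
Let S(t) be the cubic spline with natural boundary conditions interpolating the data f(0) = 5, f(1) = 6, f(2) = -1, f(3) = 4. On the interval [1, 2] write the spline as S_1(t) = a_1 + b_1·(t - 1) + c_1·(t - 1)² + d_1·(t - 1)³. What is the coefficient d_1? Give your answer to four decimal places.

6.6667

Write σ_i for S''(x_i). With h_i = 1, 1, 1 and divided differences Δ_i = 1, -7, 5, the continuity of S' gives the tridiagonal system
  1·σ_0 + 4·σ_1 + 1·σ_2 = 6(Δ_1 - Δ_0) = -48
  1·σ_1 + 4·σ_2 + 1·σ_3 = 6(Δ_2 - Δ_1) = 72
Natural end conditions: σ_0 = σ_3 = 0.
Forward elimination and back-substitution give σ_0 = 0, σ_1 = -88/5, σ_2 = 112/5, σ_3 = 0.
On [1, 2], with S_1(t) = a_1 + b_1·(t - 1) + c_1·(t - 1)² + d_1·(t - 1)³: c_1 = σ_1/2 = -44/5, d_1 = (σ_2 - σ_1)/(6h_1) = 20/3, b_1 = Δ_1 - h_1(2σ_1 + σ_2)/6 = -73/15.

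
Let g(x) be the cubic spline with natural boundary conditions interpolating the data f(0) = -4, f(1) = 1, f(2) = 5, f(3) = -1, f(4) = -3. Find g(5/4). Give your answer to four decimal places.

2.5499

Write m_i for g''(x_i). With h_i = 1, 1, 1, 1 and divided differences Δ_i = 5, 4, -6, -2, the continuity of g' gives the tridiagonal system
  1·m_0 + 4·m_1 + 1·m_2 = 6(Δ_1 - Δ_0) = -6
  1·m_1 + 4·m_2 + 1·m_3 = 6(Δ_2 - Δ_1) = -60
  1·m_2 + 4·m_3 + 1·m_4 = 6(Δ_3 - Δ_2) = 24
Natural end conditions: m_0 = m_4 = 0.
Solving: m_0 = 0, m_1 = 87/28, m_2 = -129/7, m_3 = 297/28, m_4 = 0.
On [1, 2], g(x) = 1 + 169/28·(x - 1) + 87/56·(x - 1)² - 201/56·(x - 1)³.
With (x - 1) = 1/4: g(5/4) = 9139/3584.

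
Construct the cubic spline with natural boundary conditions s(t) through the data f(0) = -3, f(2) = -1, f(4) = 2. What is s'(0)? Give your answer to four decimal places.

With M_i denoting the second derivative at x_i, h_i = 2, 2, and Δ_i = (y_(i+1) − y_i)/h_i = 1, 3/2:
  2·M_0 + 8·M_1 + 2·M_2 = 6(Δ_1 - Δ_0) = 3
Natural end conditions: M_0 = M_2 = 0.
Solving the tridiagonal system: M_0 = 0, M_1 = 3/8, M_2 = 0.
On [0, 2], s'(t) = b_0 + 2c_0·t + 3d_0·t² with b_0 = Δ_0 - h_0(2M_0 + M_1)/6 = 7/8, c_0 = M_0/2 = 0, d_0 = (M_1 - M_0)/(6h_0) = 1/32. So s'(0) = 7/8.

0.8750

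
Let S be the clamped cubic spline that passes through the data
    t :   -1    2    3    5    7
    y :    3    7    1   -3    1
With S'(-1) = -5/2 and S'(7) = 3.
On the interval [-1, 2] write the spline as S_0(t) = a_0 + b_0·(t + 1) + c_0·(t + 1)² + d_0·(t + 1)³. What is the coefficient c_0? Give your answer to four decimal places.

Write M_i for S''(x_i). With h_i = 3, 1, 2, 2 and divided differences Δ_i = 4/3, -6, -2, 2, the continuity of S' gives the tridiagonal system
  3·M_0 + 8·M_1 + 1·M_2 = 6(Δ_1 - Δ_0) = -44
  1·M_1 + 6·M_2 + 2·M_3 = 6(Δ_2 - Δ_1) = 24
  2·M_2 + 8·M_3 + 2·M_4 = 6(Δ_3 - Δ_2) = 24
Clamped end conditions give two more equations: 2h_0·M_0 + h_0·M_1 = 6(Δ_0 - S'(-1)) = 23 and h_3·M_3 + 2h_3·M_4 = 6(S'(7) - Δ_3) = 6.
Solving: M_0 = 815/96, M_1 = -149/16, M_2 = 161/32, M_3 = 25/16, M_4 = 23/32.
On [-1, 2], with S_0(t) = a_0 + b_0·(t + 1) + c_0·(t + 1)² + d_0·(t + 1)³: c_0 = M_0/2 = 815/192, d_0 = (M_1 - M_0)/(6h_0) = -1709/1728, b_0 = Δ_0 - h_0(2M_0 + M_1)/6 = -5/2.

4.2448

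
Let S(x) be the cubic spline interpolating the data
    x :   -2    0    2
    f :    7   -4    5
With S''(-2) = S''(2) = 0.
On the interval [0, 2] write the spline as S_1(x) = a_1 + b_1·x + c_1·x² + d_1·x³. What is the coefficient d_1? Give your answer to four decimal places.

Put M_i = S'' at the i-th knot. Here h = (2, 2) and Δ = (-11/2, 9/2), so the interior equations h_(i-1)·M_(i-1) + 2(h_(i-1)+h_i)·M_i + h_i·M_(i+1) = 6(Δ_i − Δ_(i-1)) read
  2·M_0 + 8·M_1 + 2·M_2 = 6(Δ_1 - Δ_0) = 60
Natural end conditions: M_0 = M_2 = 0.
Solving: M_0 = 0, M_1 = 15/2, M_2 = 0.
On [0, 2], with S_1(x) = a_1 + b_1·x + c_1·x² + d_1·x³: c_1 = M_1/2 = 15/4, d_1 = (M_2 - M_1)/(6h_1) = -5/8, b_1 = Δ_1 - h_1(2M_1 + M_2)/6 = -1/2.

-0.6250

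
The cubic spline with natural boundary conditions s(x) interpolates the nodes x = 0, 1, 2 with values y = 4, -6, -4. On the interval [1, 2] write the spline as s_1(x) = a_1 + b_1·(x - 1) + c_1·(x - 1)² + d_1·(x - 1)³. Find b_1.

-4

With M_i denoting the second derivative at x_i, h_i = 1, 1, and Δ_i = (y_(i+1) − y_i)/h_i = -10, 2:
  1·M_0 + 4·M_1 + 1·M_2 = 6(Δ_1 - Δ_0) = 72
Natural end conditions: M_0 = M_2 = 0.
Solving: M_0 = 0, M_1 = 18, M_2 = 0.
On [1, 2], with s_1(x) = a_1 + b_1·(x - 1) + c_1·(x - 1)² + d_1·(x - 1)³: c_1 = M_1/2 = 9, d_1 = (M_2 - M_1)/(6h_1) = -3, b_1 = Δ_1 - h_1(2M_1 + M_2)/6 = -4.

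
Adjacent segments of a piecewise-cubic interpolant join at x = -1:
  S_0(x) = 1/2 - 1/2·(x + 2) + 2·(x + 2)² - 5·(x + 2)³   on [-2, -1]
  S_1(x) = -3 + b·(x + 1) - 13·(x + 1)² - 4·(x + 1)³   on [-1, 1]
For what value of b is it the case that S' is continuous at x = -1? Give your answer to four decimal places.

S_0'(x) = -1/2 + 4·(x + 2) - 15·(x + 2)², so S_0'(-1) = -23/2. On the right, S_1'(-1) = b, so b = -23/2.

-11.5000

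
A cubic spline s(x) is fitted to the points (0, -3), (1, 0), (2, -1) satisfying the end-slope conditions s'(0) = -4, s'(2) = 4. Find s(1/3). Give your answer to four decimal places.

-2.9259

With m_i denoting the second derivative at x_i, h_i = 1, 1, and Δ_i = (y_(i+1) − y_i)/h_i = 3, -1:
  1·m_0 + 4·m_1 + 1·m_2 = 6(Δ_1 - Δ_0) = -24
Clamped end conditions give two more equations: 2h_0·m_0 + h_0·m_1 = 6(Δ_0 - s'(0)) = 42 and h_1·m_1 + 2h_1·m_2 = 6(s'(2) - Δ_1) = 30.
Forward elimination and back-substitution give m_0 = 31, m_1 = -20, m_2 = 25.
On [0, 1], s(x) = -3 - 4·x + 31/2·x² - 17/2·x³.
With x = 1/3: s(1/3) = -79/27.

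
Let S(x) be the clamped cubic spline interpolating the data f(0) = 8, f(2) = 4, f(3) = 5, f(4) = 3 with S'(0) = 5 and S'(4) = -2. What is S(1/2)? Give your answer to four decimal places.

With m_i denoting the second derivative at x_i, h_i = 2, 1, 1, and Δ_i = (y_(i+1) − y_i)/h_i = -2, 1, -2:
  2·m_0 + 6·m_1 + 1·m_2 = 6(Δ_1 - Δ_0) = 18
  1·m_1 + 4·m_2 + 1·m_3 = 6(Δ_2 - Δ_1) = -18
Clamped end conditions give two more equations: 2h_0·m_0 + h_0·m_1 = 6(Δ_0 - S'(0)) = -42 and h_2·m_2 + 2h_2·m_3 = 6(S'(4) - Δ_2) = 0.
Solving the tridiagonal system: m_0 = -167/11, m_1 = 103/11, m_2 = -86/11, m_3 = 43/11.
On [0, 2], S(x) = 8 + 5·x - 167/22·x² + 45/22·x³.
With x = 1/2: S(1/2) = 1559/176.

8.8580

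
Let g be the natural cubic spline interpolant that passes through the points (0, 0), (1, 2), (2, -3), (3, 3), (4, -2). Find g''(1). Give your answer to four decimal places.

-17.1429

Write σ_i for g''(x_i). With h_i = 1, 1, 1, 1 and divided differences Δ_i = 2, -5, 6, -5, the continuity of g' gives the tridiagonal system
  1·σ_0 + 4·σ_1 + 1·σ_2 = 6(Δ_1 - Δ_0) = -42
  1·σ_1 + 4·σ_2 + 1·σ_3 = 6(Δ_2 - Δ_1) = 66
  1·σ_2 + 4·σ_3 + 1·σ_4 = 6(Δ_3 - Δ_2) = -66
Natural end conditions: σ_0 = σ_4 = 0.
Solving: σ_0 = 0, σ_1 = -120/7, σ_2 = 186/7, σ_3 = -162/7, σ_4 = 0.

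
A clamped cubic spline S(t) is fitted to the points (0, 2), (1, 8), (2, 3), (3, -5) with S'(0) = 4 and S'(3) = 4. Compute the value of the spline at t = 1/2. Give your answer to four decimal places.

Put m_i = S'' at the i-th knot. Here h = (1, 1, 1) and Δ = (6, -5, -8), so the interior equations h_(i-1)·m_(i-1) + 2(h_(i-1)+h_i)·m_i + h_i·m_(i+1) = 6(Δ_i − Δ_(i-1)) read
  1·m_0 + 4·m_1 + 1·m_2 = 6(Δ_1 - Δ_0) = -66
  1·m_1 + 4·m_2 + 1·m_3 = 6(Δ_2 - Δ_1) = -18
Clamped end conditions give two more equations: 2h_0·m_0 + h_0·m_1 = 6(Δ_0 - S'(0)) = 12 and h_2·m_2 + 2h_2·m_3 = 6(S'(3) - Δ_2) = 72.
Forward elimination and back-substitution give m_0 = 74/5, m_1 = -88/5, m_2 = -52/5, m_3 = 206/5.
On [0, 1], S(t) = 2 + 4·t + 37/5·t² - 27/5·t³.
With t = 1/2: S(1/2) = 207/40.

5.1750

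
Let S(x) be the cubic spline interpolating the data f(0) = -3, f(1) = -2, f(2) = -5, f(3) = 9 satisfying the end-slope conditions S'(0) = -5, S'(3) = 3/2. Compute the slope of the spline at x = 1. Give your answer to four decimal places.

Let m_i = S''(x_i). Step sizes h_i = 1, 1, 1; slopes of the chords Δ_i = (y_(i+1) - y_i)/h_i = 1, -3, 14.
  1·m_0 + 4·m_1 + 1·m_2 = 6(Δ_1 - Δ_0) = -24
  1·m_1 + 4·m_2 + 1·m_3 = 6(Δ_2 - Δ_1) = 102
Clamped end conditions give two more equations: 2h_0·m_0 + h_0·m_1 = 6(Δ_0 - S'(0)) = 36 and h_2·m_2 + 2h_2·m_3 = 6(S'(3) - Δ_2) = -75.
Solving the tridiagonal system: m_0 = 461/15, m_1 = -382/15, m_2 = 707/15, m_3 = -916/15.
On [1, 2], S'(x) = b_1 + 2c_1·(x - 1) + 3d_1·(x - 1)² with b_1 = Δ_1 - h_1(2m_1 + m_2)/6 = -71/30, c_1 = m_1/2 = -191/15, d_1 = (m_2 - m_1)/(6h_1) = 121/10. So S'(1) = -71/30.

-2.3667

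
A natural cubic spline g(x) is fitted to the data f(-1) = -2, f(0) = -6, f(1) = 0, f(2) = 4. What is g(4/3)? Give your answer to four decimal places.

With σ_i denoting the second derivative at x_i, h_i = 1, 1, 1, and Δ_i = (y_(i+1) − y_i)/h_i = -4, 6, 4:
  1·σ_0 + 4·σ_1 + 1·σ_2 = 6(Δ_1 - Δ_0) = 60
  1·σ_1 + 4·σ_2 + 1·σ_3 = 6(Δ_2 - Δ_1) = -12
Natural end conditions: σ_0 = σ_3 = 0.
Solving: σ_0 = 0, σ_1 = 84/5, σ_2 = -36/5, σ_3 = 0.
On [1, 2], g(x) = 0 + 32/5·(x - 1) - 18/5·(x - 1)² + 6/5·(x - 1)³.
With (x - 1) = 1/3: g(4/3) = 16/9.

1.7778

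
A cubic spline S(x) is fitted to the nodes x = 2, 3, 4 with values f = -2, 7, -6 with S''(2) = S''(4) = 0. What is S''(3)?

Let σ_i = S''(x_i). Step sizes h_i = 1, 1; slopes of the chords Δ_i = (y_(i+1) - y_i)/h_i = 9, -13.
  1·σ_0 + 4·σ_1 + 1·σ_2 = 6(Δ_1 - Δ_0) = -132
Natural end conditions: σ_0 = σ_2 = 0.
Forward elimination and back-substitution give σ_0 = 0, σ_1 = -33, σ_2 = 0.

-33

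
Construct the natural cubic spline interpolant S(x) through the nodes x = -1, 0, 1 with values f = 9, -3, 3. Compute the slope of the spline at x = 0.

-3

With m_i denoting the second derivative at x_i, h_i = 1, 1, and Δ_i = (y_(i+1) − y_i)/h_i = -12, 6:
  1·m_0 + 4·m_1 + 1·m_2 = 6(Δ_1 - Δ_0) = 108
Natural end conditions: m_0 = m_2 = 0.
Hence m_0 = 0, m_1 = 27, m_2 = 0.
On [0, 1], S'(x) = b_1 + 2c_1·x + 3d_1·x² with b_1 = Δ_1 - h_1(2m_1 + m_2)/6 = -3, c_1 = m_1/2 = 27/2, d_1 = (m_2 - m_1)/(6h_1) = -9/2. So S'(0) = -3.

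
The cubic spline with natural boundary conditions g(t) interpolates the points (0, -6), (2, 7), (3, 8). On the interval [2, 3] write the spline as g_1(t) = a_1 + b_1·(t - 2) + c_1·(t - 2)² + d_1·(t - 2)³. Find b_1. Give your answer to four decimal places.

2.8333

With M_i denoting the second derivative at x_i, h_i = 2, 1, and Δ_i = (y_(i+1) − y_i)/h_i = 13/2, 1:
  2·M_0 + 6·M_1 + 1·M_2 = 6(Δ_1 - Δ_0) = -33
Natural end conditions: M_0 = M_2 = 0.
Hence M_0 = 0, M_1 = -11/2, M_2 = 0.
On [2, 3], with g_1(t) = a_1 + b_1·(t - 2) + c_1·(t - 2)² + d_1·(t - 2)³: c_1 = M_1/2 = -11/4, d_1 = (M_2 - M_1)/(6h_1) = 11/12, b_1 = Δ_1 - h_1(2M_1 + M_2)/6 = 17/6.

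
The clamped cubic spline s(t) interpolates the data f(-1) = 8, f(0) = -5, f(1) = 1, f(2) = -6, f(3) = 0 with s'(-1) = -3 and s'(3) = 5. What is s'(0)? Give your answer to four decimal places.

-4.7500

Let M_i = s''(x_i). Step sizes h_i = 1, 1, 1, 1; slopes of the chords Δ_i = (y_(i+1) - y_i)/h_i = -13, 6, -7, 6.
  1·M_0 + 4·M_1 + 1·M_2 = 6(Δ_1 - Δ_0) = 114
  1·M_1 + 4·M_2 + 1·M_3 = 6(Δ_2 - Δ_1) = -78
  1·M_2 + 4·M_3 + 1·M_4 = 6(Δ_3 - Δ_2) = 78
Clamped end conditions give two more equations: 2h_0·M_0 + h_0·M_1 = 6(Δ_0 - s'(-1)) = -60 and h_3·M_3 + 2h_3·M_4 = 6(s'(3) - Δ_3) = -6.
Forward elimination and back-substitution give M_0 = -113/2, M_1 = 53, M_2 = -83/2, M_3 = 35, M_4 = -41/2.
On [0, 1], s'(t) = b_1 + 2c_1·t + 3d_1·t² with b_1 = Δ_1 - h_1(2M_1 + M_2)/6 = -19/4, c_1 = M_1/2 = 53/2, d_1 = (M_2 - M_1)/(6h_1) = -63/4. So s'(0) = -19/4.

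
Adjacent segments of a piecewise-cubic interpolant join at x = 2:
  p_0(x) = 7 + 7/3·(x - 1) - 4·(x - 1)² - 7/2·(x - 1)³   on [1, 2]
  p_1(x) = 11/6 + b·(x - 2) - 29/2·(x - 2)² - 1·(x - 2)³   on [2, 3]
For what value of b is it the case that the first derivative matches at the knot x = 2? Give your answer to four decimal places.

-16.1667

p_0'(x) = 7/3 - 8·(x - 1) - 21/2·(x - 1)², so p_0'(2) = -97/6. On the right, p_1'(2) = b, so b = -97/6.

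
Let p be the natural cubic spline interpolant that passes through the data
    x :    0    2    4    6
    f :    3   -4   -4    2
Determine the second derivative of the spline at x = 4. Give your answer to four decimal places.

1.7000

Write M_i for p''(x_i). With h_i = 2, 2, 2 and divided differences Δ_i = -7/2, 0, 3, the continuity of p' gives the tridiagonal system
  2·M_0 + 8·M_1 + 2·M_2 = 6(Δ_1 - Δ_0) = 21
  2·M_1 + 8·M_2 + 2·M_3 = 6(Δ_2 - Δ_1) = 18
Natural end conditions: M_0 = M_3 = 0.
Solving: M_0 = 0, M_1 = 11/5, M_2 = 17/10, M_3 = 0.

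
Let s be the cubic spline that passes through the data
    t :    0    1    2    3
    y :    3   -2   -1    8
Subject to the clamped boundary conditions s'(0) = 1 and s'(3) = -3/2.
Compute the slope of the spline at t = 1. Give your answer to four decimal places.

-5.5667

Put M_i = s'' at the i-th knot. Here h = (1, 1, 1) and Δ = (-5, 1, 9), so the interior equations h_(i-1)·M_(i-1) + 2(h_(i-1)+h_i)·M_i + h_i·M_(i+1) = 6(Δ_i − Δ_(i-1)) read
  1·M_0 + 4·M_1 + 1·M_2 = 6(Δ_1 - Δ_0) = 36
  1·M_1 + 4·M_2 + 1·M_3 = 6(Δ_2 - Δ_1) = 48
Clamped end conditions give two more equations: 2h_0·M_0 + h_0·M_1 = 6(Δ_0 - s'(0)) = -36 and h_2·M_2 + 2h_2·M_3 = 6(s'(3) - Δ_2) = -63.
Hence M_0 = -343/15, M_1 = 146/15, M_2 = 299/15, M_3 = -622/15.
On [1, 2], s'(t) = b_1 + 2c_1·(t - 1) + 3d_1·(t - 1)² with b_1 = Δ_1 - h_1(2M_1 + M_2)/6 = -167/30, c_1 = M_1/2 = 73/15, d_1 = (M_2 - M_1)/(6h_1) = 17/10. So s'(1) = -167/30.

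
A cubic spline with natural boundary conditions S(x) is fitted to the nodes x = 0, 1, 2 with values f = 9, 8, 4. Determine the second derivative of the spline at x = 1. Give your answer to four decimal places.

Let m_i = S''(x_i). Step sizes h_i = 1, 1; slopes of the chords Δ_i = (y_(i+1) - y_i)/h_i = -1, -4.
  1·m_0 + 4·m_1 + 1·m_2 = 6(Δ_1 - Δ_0) = -18
Natural end conditions: m_0 = m_2 = 0.
Hence m_0 = 0, m_1 = -9/2, m_2 = 0.

-4.5000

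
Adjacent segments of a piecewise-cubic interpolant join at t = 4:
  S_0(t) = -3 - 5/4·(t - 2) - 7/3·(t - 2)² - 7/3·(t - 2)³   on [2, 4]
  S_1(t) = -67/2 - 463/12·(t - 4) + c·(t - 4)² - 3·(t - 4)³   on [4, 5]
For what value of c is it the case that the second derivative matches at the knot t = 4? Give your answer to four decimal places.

S_0''(t) = -14/3 - 14·(t - 2), so S_0''(4) = -98/3. On the right, S_1''(4) = 2c, so c = -49/3.

-16.3333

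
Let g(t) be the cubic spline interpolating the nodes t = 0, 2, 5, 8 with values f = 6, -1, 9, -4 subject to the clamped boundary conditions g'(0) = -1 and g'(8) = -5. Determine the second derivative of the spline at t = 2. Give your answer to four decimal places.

Put σ_i = g'' at the i-th knot. Here h = (2, 3, 3) and Δ = (-7/2, 10/3, -13/3), so the interior equations h_(i-1)·σ_(i-1) + 2(h_(i-1)+h_i)·σ_i + h_i·σ_(i+1) = 6(Δ_i − Δ_(i-1)) read
  2·σ_0 + 10·σ_1 + 3·σ_2 = 6(Δ_1 - Δ_0) = 41
  3·σ_1 + 12·σ_2 + 3·σ_3 = 6(Δ_2 - Δ_1) = -46
Clamped end conditions give two more equations: 2h_0·σ_0 + h_0·σ_1 = 6(Δ_0 - g'(0)) = -15 and h_2·σ_2 + 2h_2·σ_3 = 6(g'(8) - Δ_2) = -4.
Hence σ_0 = -15/2, σ_1 = 15/2, σ_2 = -19/3, σ_3 = 5/2.

7.5000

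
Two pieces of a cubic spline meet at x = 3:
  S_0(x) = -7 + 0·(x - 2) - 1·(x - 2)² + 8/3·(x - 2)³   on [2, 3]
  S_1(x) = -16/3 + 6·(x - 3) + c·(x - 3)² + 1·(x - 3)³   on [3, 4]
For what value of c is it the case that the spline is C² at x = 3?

S_0''(x) = -2 + 16·(x - 2), so S_0''(3) = 14. On the right, S_1''(3) = 2c, so c = 7.

7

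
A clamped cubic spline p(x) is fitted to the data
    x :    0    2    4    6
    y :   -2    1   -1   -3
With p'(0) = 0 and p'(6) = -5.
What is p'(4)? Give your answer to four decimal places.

With M_i denoting the second derivative at x_i, h_i = 2, 2, 2, and Δ_i = (y_(i+1) − y_i)/h_i = 3/2, -1, -1:
  2·M_0 + 8·M_1 + 2·M_2 = 6(Δ_1 - Δ_0) = -15
  2·M_1 + 8·M_2 + 2·M_3 = 6(Δ_2 - Δ_1) = 0
Clamped end conditions give two more equations: 2h_0·M_0 + h_0·M_1 = 6(Δ_0 - p'(0)) = 9 and h_2·M_2 + 2h_2·M_3 = 6(p'(6) - Δ_2) = -24.
Solving: M_0 = 121/30, M_1 = -107/30, M_2 = 41/15, M_3 = -221/30.
On [4, 6], p'(x) = b_2 + 2c_2·(x - 4) + 3d_2·(x - 4)² with b_2 = Δ_2 - h_2(2M_2 + M_3)/6 = -11/30, c_2 = M_2/2 = 41/30, d_2 = (M_3 - M_2)/(6h_2) = -101/120. So p'(4) = -11/30.

-0.3667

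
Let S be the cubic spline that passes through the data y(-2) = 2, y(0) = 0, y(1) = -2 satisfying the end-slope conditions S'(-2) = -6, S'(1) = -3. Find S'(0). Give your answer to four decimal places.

-0.5000

Write M_i for S''(x_i). With h_i = 2, 1 and divided differences Δ_i = -1, -2, the continuity of S' gives the tridiagonal system
  2·M_0 + 6·M_1 + 1·M_2 = 6(Δ_1 - Δ_0) = -6
Clamped end conditions give two more equations: 2h_0·M_0 + h_0·M_1 = 6(Δ_0 - S'(-2)) = 30 and h_1·M_1 + 2h_1·M_2 = 6(S'(1) - Δ_1) = -6.
Solving: M_0 = 19/2, M_1 = -4, M_2 = -1.
On [0, 1], S'(x) = b_1 + 2c_1·x + 3d_1·x² with b_1 = Δ_1 - h_1(2M_1 + M_2)/6 = -1/2, c_1 = M_1/2 = -2, d_1 = (M_2 - M_1)/(6h_1) = 1/2. So S'(0) = -1/2.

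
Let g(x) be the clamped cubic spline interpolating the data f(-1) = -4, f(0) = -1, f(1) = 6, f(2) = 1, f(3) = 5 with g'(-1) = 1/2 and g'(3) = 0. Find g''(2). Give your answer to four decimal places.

26.8214

Put m_i = g'' at the i-th knot. Here h = (1, 1, 1, 1) and Δ = (3, 7, -5, 4), so the interior equations h_(i-1)·m_(i-1) + 2(h_(i-1)+h_i)·m_i + h_i·m_(i+1) = 6(Δ_i − Δ_(i-1)) read
  1·m_0 + 4·m_1 + 1·m_2 = 6(Δ_1 - Δ_0) = 24
  1·m_1 + 4·m_2 + 1·m_3 = 6(Δ_2 - Δ_1) = -72
  1·m_2 + 4·m_3 + 1·m_4 = 6(Δ_3 - Δ_2) = 54
Clamped end conditions give two more equations: 2h_0·m_0 + h_0·m_1 = 6(Δ_0 - g'(-1)) = 15 and h_3·m_3 + 2h_3·m_4 = 6(g'(3) - Δ_3) = -24.
Forward elimination and back-substitution give m_0 = 65/56, m_1 = 355/28, m_2 = -223/8, m_3 = 751/28, m_4 = -1423/56.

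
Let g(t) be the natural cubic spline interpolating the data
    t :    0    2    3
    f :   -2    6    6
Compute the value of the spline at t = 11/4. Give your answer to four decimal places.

With M_i denoting the second derivative at x_i, h_i = 2, 1, and Δ_i = (y_(i+1) − y_i)/h_i = 4, 0:
  2·M_0 + 6·M_1 + 1·M_2 = 6(Δ_1 - Δ_0) = -24
Natural end conditions: M_0 = M_2 = 0.
Forward elimination and back-substitution give M_0 = 0, M_1 = -4, M_2 = 0.
On [2, 3], g(t) = 6 + 4/3·(t - 2) - 2·(t - 2)² + 2/3·(t - 2)³.
With (t - 2) = 3/4: g(11/4) = 197/32.

6.1563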